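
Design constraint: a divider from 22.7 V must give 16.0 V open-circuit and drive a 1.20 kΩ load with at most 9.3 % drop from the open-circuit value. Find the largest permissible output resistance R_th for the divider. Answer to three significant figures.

R_th ≤ 123 Ω

Loading drop = R_th/(R_th + R_L) ≤ 0.0930, so R_th ≤ R_L · ε/(1−ε) = 1.20 kΩ × 0.0930/0.9070 = 123 Ω.
(Any R1, R2 with R2/(R1+R2) = 0.705 and R1‖R2 ≤ 123 Ω will meet the spec.)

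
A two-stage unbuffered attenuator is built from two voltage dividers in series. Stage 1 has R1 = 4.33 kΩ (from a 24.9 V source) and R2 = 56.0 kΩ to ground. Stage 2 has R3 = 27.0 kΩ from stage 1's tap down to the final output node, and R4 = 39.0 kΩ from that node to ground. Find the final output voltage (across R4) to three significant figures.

V_out ≈ 12.9 V

Stage 2 presents R3+R4 = 66.00 kΩ as a load on stage 1's tap.
Stage 1's lower leg becomes R2‖(R3+R4) = 30.30 kΩ, so V_mid = 24.9 × 30.30/34.63 = 21.79 V.
Stage 2 is itself unloaded: V_out = V_mid × R4/(R3+R4) = 21.79 × 39.0/66.00 = 12.9 V.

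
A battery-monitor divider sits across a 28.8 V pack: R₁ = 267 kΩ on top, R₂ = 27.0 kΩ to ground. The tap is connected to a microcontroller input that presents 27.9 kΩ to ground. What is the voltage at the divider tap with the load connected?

The load sits in parallel with R₂: R₂‖R_L = (27.0 × 27.9) / (27.0 + 27.9) = 13.72 kΩ.
V_out = 28.8 × 13.72 / (267 + 13.72) = 28.8 × 13.72/280.7 = 1.41 V.

V_out ≈ 1.41 V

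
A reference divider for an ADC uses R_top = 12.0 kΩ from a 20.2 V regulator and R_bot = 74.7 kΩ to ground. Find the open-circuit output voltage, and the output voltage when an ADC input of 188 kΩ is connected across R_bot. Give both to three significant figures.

Unloaded: 17.4 V; loaded: 16.5 V

Open-circuit: V = 20.2 × 74.7/(12.0 + 74.7) = 17.4 V.
With the load, R_bot becomes R_bot‖R_L = 53.46 kΩ, so V = 20.2 × 53.46/65.46 = 16.5 V.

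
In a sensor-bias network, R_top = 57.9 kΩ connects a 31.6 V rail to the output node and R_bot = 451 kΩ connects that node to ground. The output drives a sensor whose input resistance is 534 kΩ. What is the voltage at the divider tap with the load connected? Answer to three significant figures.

V_out ≈ 25.5 V

The load sits in parallel with R_bot: R_bot‖R_L = (451 × 534) / (451 + 534) = 244.5 kΩ.
V_out = 31.6 × 244.5 / (57.9 + 244.5) = 31.6 × 244.5/302.4 = 25.5 V.
(Unloaded it would have been 28.0 V.)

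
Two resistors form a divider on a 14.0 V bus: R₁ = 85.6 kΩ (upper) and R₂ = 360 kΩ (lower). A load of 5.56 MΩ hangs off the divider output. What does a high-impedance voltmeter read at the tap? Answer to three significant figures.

V_out ≈ 11.2 V

The load sits in parallel with R₂: R₂‖R_L = (360 × 5560) / (360 + 5560) = 338.1 kΩ.
V_out = 14.0 × 338.1 / (85.6 + 338.1) = 14.0 × 338.1/423.7 = 11.2 V.
(Unloaded it would have been 11.3 V.)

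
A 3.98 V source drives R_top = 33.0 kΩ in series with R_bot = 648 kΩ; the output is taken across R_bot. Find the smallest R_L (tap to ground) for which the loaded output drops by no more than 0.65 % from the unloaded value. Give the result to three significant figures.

Output resistance R_th = R_top‖R_bot = (33.0 × 648)/681.0 = 31.40 kΩ.
The fractional drop is R_th/(R_th + R_L); requiring this ≤ 0.00650 gives R_L ≥ R_th(1/0.00650 − 1) = 31.40 × 152.8 = 4.80 MΩ.

R_L(min) ≈ 4.80 MΩ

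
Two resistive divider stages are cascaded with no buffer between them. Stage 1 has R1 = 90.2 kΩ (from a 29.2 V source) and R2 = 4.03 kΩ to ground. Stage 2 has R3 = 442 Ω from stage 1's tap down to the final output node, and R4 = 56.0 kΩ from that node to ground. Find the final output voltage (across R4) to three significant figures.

V_out ≈ 1.16 V

Stage 2 presents R3+R4 = 56440 Ω as a load on stage 1's tap.
Stage 1's lower leg becomes R2‖(R3+R4) = 3761 Ω, so V_mid = 29.2 × 3761/93960 = 1.169 V.
Stage 2 is itself unloaded: V_out = V_mid × R4/(R3+R4) = 1.169 × 56000/56440 = 1.16 V.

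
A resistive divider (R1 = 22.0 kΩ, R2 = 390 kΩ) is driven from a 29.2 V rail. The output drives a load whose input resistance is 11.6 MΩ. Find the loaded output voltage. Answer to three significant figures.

V_out ≈ 27.6 V

The load sits in parallel with R2: R2‖R_L = (390 × 11600) / (390 + 11600) = 377.3 kΩ.
V_out = 29.2 × 377.3 / (22.0 + 377.3) = 29.2 × 377.3/399.3 = 27.6 V.
(Unloaded it would have been 27.6 V.)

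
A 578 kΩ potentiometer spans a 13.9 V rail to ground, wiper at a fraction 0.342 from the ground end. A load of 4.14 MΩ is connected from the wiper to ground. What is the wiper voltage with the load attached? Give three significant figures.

V ≈ 4.61 V

The wiper splits the pot into (1−α)R = 380.3 kΩ above and αR = 197.7 kΩ below.
Lower section ‖ load = 188.7 kΩ.
V_wiper = 13.9 × 188.7/(380.3 + 188.7) = 4.61 V.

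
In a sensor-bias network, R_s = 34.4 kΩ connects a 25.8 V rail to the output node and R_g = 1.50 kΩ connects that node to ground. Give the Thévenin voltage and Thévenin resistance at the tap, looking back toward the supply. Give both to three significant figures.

V_th = 1.08 V, R_th = 1.44 kΩ

V_th is the open-circuit tap voltage: 25.8 × 1.50/(34.4 + 1.50) = 1.08 V.
With the supply zeroed, R_s and R_g appear in parallel from the tap: R_th = R_s‖R_g = (34.4 × 1.50)/35.90 = 1.44 kΩ.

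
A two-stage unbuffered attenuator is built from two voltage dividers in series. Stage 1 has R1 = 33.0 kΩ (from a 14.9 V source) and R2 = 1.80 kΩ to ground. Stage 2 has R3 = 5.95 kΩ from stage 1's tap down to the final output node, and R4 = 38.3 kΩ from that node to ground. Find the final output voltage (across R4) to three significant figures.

V_out ≈ 0.642 V

Stage 2 presents R3+R4 = 44.25 kΩ as a load on stage 1's tap.
Stage 1's lower leg becomes R2‖(R3+R4) = 1.730 kΩ, so V_mid = 14.9 × 1.730/34.73 = 0.7421 V.
Stage 2 is itself unloaded: V_out = V_mid × R4/(R3+R4) = 0.7421 × 38.3/44.25 = 0.642 V.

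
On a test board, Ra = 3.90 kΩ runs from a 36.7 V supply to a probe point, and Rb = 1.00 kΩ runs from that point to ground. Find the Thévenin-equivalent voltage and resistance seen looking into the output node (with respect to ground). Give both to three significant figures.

V_th = 7.49 V, R_th = 796 Ω

V_th is the open-circuit tap voltage: 36.7 × 1.00/(3.90 + 1.00) = 7.49 V.
With the supply zeroed, Ra and Rb appear in parallel from the tap: R_th = Ra‖Rb = (3.90 × 1.00)/4.900 = 796 Ω.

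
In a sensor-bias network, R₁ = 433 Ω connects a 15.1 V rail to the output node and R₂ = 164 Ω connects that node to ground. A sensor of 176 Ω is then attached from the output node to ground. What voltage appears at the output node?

V_out ≈ 2.48 V

The load sits in parallel with R₂: R₂‖R_L = (164 × 176) / (164 + 176) = 84.89 Ω.
V_out = 15.1 × 84.89 / (433 + 84.89) = 15.1 × 84.89/517.9 = 2.48 V.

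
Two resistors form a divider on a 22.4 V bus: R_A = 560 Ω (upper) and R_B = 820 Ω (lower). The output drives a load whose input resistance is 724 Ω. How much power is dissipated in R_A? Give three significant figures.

Total resistance from the source is R_A + (R_B‖R_L) = 944.5 Ω, so I = 22.4/944.5 Ω = 23.72 mA.
P = I²·R_A = (23.72 mA)² × 560 Ω = 315 mW.

P ≈ 315 mW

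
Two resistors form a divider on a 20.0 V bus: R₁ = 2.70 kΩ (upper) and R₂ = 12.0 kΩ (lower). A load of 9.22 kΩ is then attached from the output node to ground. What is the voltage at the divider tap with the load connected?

V_out ≈ 13.2 V

The load sits in parallel with R₂: R₂‖R_L = (12.0 × 9.22) / (12.0 + 9.22) = 5.214 kΩ.
V_out = 20.0 × 5.214 / (2.70 + 5.214) = 20.0 × 5.214/7.914 = 13.2 V.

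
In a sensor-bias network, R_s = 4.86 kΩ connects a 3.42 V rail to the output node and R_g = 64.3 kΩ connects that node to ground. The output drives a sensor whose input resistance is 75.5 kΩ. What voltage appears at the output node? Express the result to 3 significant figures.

The load sits in parallel with R_g: R_g‖R_L = (64.3 × 75.5) / (64.3 + 75.5) = 34.73 kΩ.
V_out = 3.42 × 34.73 / (4.86 + 34.73) = 3.42 × 34.73/39.59 = 3.00 V.
(Unloaded it would have been 3.18 V.)

V_out ≈ 3.00 V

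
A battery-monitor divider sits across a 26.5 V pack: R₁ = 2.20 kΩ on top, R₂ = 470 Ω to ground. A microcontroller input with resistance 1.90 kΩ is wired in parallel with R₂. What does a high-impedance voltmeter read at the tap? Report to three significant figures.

The load sits in parallel with R₂: R₂‖R_L = (470 × 1900) / (470 + 1900) = 376.8 Ω.
V_out = 26.5 × 376.8 / (2200 + 376.8) = 26.5 × 376.8/2577 = 3.87 V.

V_out ≈ 3.87 V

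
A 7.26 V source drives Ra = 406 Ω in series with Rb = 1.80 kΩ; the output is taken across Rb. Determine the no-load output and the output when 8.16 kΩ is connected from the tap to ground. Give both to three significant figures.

Open-circuit: V = 7.26 × 1800/(406 + 1800) = 5.92 V.
With the load, Rb becomes Rb‖R_L = 1475 Ω, so V = 7.26 × 1475/1881 = 5.69 V.

Unloaded: 5.92 V; loaded: 5.69 V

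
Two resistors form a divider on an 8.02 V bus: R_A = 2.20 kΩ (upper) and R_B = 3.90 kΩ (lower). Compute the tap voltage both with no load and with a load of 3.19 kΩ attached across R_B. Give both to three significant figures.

Unloaded: 5.13 V; loaded: 3.56 V

Open-circuit: V = 8.02 × 3.90/(2.20 + 3.90) = 5.13 V.
With the load, R_B becomes R_B‖R_L = 1.755 kΩ, so V = 8.02 × 1.755/3.955 = 3.56 V.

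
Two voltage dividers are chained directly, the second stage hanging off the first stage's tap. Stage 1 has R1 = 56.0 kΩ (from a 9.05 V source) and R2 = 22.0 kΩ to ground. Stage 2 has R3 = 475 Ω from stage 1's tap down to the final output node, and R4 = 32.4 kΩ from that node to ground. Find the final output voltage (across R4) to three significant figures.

Stage 2 presents R3+R4 = 32880 Ω as a load on stage 1's tap.
Stage 1's lower leg becomes R2‖(R3+R4) = 13180 Ω, so V_mid = 9.05 × 13180/69180 = 1.724 V.
Stage 2 is itself unloaded: V_out = V_mid × R4/(R3+R4) = 1.724 × 32400/32880 = 1.70 V.

V_out ≈ 1.70 V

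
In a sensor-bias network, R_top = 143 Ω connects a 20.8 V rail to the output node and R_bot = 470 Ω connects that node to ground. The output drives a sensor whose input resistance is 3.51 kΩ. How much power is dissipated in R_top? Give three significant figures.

P ≈ 199 mW

Total resistance from the source is R_top + (R_bot‖R_L) = 557.5 Ω, so I = 20.8/557.5 Ω = 37.31 mA.
P = I²·R_top = (37.31 mA)² × 143 Ω = 199 mW.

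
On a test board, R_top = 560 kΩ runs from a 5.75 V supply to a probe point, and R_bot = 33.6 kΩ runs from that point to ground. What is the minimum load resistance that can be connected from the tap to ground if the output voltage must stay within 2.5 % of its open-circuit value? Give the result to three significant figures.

R_L(min) ≈ 1.24 MΩ

Output resistance R_th = R_top‖R_bot = (560 × 33.6)/593.6 = 31.70 kΩ.
The fractional drop is R_th/(R_th + R_L); requiring this ≤ 0.0250 gives R_L ≥ R_th(1/0.0250 − 1) = 31.70 × 39.00 = 1.24 MΩ.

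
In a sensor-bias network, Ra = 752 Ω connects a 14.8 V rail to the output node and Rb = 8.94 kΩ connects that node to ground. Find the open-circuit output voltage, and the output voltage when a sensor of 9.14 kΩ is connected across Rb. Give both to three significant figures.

Open-circuit: V = 14.8 × 8940/(752 + 8940) = 13.7 V.
With the load, Rb becomes Rb‖R_L = 4519 Ω, so V = 14.8 × 4519/5271 = 12.7 V.

Unloaded: 13.7 V; loaded: 12.7 V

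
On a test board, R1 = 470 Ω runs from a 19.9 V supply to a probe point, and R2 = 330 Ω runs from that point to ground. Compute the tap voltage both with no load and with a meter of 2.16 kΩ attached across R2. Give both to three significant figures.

Unloaded: 8.21 V; loaded: 7.53 V

Open-circuit: V = 19.9 × 330/(470 + 330) = 8.21 V.
With the load, R2 becomes R2‖R_L = 286.3 Ω, so V = 19.9 × 286.3/756.3 = 7.53 V.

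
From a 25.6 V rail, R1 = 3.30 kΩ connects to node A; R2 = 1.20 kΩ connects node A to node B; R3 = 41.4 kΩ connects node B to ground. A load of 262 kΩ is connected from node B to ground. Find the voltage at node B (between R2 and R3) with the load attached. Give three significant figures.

V ≈ 22.7 V

At node B, R3 is in parallel with the load: R3‖R_L = 35.75 kΩ.
Below node A the resistance is R2 + (R3‖R_L) = 36.95 kΩ, so V_A = 25.6 × 36.95/40.25 = 23.50 V.
Then V_B = V_A × (R3‖R_L)/(R2 + R3‖R_L) = 23.50 × 35.75/36.95 = 22.7 V.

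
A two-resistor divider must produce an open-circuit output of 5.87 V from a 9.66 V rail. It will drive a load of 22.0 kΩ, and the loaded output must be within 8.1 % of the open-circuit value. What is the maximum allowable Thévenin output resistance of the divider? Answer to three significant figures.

R_th ≤ 1.94 kΩ

Loading drop = R_th/(R_th + R_L) ≤ 0.0810, so R_th ≤ R_L · ε/(1−ε) = 22.0 kΩ × 0.0810/0.9190 = 1.94 kΩ.
(Any R1, R2 with R2/(R1+R2) = 0.608 and R1‖R2 ≤ 1.94 kΩ will meet the spec.)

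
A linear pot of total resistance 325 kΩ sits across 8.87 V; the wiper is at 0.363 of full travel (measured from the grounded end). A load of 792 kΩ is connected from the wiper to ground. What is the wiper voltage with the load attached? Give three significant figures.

The wiper splits the pot into (1−α)R = 207.0 kΩ above and αR = 118.0 kΩ below.
Lower section ‖ load = 102.7 kΩ.
V_wiper = 8.87 × 102.7/(207.0 + 102.7) = 2.94 V.

V ≈ 2.94 V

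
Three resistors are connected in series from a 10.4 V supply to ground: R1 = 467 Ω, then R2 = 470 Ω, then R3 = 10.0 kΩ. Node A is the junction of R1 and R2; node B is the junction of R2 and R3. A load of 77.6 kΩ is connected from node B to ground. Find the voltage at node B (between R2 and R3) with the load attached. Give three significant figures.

V ≈ 9.41 V

At node B, R3 is in parallel with the load: R3‖R_L = 8858 Ω.
Below node A the resistance is R2 + (R3‖R_L) = 9328 Ω, so V_A = 10.4 × 9328/9795 = 9.904 V.
Then V_B = V_A × (R3‖R_L)/(R2 + R3‖R_L) = 9.904 × 8858/9328 = 9.41 V.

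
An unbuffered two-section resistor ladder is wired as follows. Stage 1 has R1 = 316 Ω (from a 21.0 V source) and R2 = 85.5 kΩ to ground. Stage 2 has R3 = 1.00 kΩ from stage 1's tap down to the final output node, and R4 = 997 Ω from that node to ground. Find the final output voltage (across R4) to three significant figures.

V_out ≈ 9.02 V

Stage 2 presents R3+R4 = 1997 Ω as a load on stage 1's tap.
Stage 1's lower leg becomes R2‖(R3+R4) = 1951 Ω, so V_mid = 21.0 × 1951/2267 = 18.07 V.
Stage 2 is itself unloaded: V_out = V_mid × R4/(R3+R4) = 18.07 × 997/1997 = 9.02 V.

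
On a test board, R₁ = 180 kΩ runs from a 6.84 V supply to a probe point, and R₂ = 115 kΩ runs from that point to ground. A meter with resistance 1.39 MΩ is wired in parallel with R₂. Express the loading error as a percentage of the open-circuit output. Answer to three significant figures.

The divider's output (Thévenin) resistance is R₁‖R₂ = 70.17 kΩ.
Fractional drop under load = R_th/(R_th + R_L) = 70.17 / (70.17 + 1390) = 0.04806.
So the output falls by 4.81 %.

4.81 %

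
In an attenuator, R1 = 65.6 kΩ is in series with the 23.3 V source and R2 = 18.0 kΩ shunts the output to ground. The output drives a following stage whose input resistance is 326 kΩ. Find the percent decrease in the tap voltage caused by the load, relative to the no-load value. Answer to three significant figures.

The divider's output (Thévenin) resistance is R1‖R2 = 14.12 kΩ.
Fractional drop under load = R_th/(R_th + R_L) = 14.12 / (14.12 + 326) = 0.04153.
So the output falls by 4.15 %.

4.15 %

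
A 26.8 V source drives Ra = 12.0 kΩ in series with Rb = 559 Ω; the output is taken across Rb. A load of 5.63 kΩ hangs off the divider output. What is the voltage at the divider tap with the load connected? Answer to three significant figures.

V_out ≈ 1.09 V

The load sits in parallel with Rb: Rb‖R_L = (559 × 5630) / (559 + 5630) = 508.5 Ω.
V_out = 26.8 × 508.5 / (12000 + 508.5) = 26.8 × 508.5/12510 = 1.09 V.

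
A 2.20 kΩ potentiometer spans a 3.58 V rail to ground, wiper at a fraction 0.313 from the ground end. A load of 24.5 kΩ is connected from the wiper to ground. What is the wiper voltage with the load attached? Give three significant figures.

The wiper splits the pot into (1−α)R = 1511 Ω above and αR = 688.6 Ω below.
Lower section ‖ load = 669.8 Ω.
V_wiper = 3.58 × 669.8/(1511 + 669.8) = 1.10 V.

V ≈ 1.10 V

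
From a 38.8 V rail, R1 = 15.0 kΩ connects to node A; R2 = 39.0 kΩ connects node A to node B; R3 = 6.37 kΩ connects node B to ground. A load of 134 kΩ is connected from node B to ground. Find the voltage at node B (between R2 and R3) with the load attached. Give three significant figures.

V ≈ 3.93 V

At node B, R3 is in parallel with the load: R3‖R_L = 6.081 kΩ.
Below node A the resistance is R2 + (R3‖R_L) = 45.08 kΩ, so V_A = 38.8 × 45.08/60.08 = 29.11 V.
Then V_B = V_A × (R3‖R_L)/(R2 + R3‖R_L) = 29.11 × 6.081/45.08 = 3.93 V.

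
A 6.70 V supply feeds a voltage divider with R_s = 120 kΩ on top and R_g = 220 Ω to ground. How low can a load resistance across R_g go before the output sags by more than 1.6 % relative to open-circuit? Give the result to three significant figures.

R_L(min) ≈ 13.5 kΩ

Output resistance R_th = R_s‖R_g = (120000 × 220)/120200 = 219.6 Ω.
The fractional drop is R_th/(R_th + R_L); requiring this ≤ 0.0160 gives R_L ≥ R_th(1/0.0160 − 1) = 219.6 × 61.50 = 13.5 kΩ.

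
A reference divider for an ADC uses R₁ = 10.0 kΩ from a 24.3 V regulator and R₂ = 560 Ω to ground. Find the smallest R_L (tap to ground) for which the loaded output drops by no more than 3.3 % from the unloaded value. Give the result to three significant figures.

Output resistance R_th = R₁‖R₂ = (10000 × 560)/10560 = 530.3 Ω.
The fractional drop is R_th/(R_th + R_L); requiring this ≤ 0.0330 gives R_L ≥ R_th(1/0.0330 − 1) = 530.3 × 29.30 = 15.5 kΩ.

R_L(min) ≈ 15.5 kΩ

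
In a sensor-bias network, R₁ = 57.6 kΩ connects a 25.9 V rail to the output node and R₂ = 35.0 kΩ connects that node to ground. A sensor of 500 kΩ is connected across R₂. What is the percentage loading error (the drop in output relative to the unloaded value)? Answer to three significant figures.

4.17 %

The divider's output (Thévenin) resistance is R₁‖R₂ = 21.77 kΩ.
Fractional drop under load = R_th/(R_th + R_L) = 21.77 / (21.77 + 500) = 0.04173.
So the output falls by 4.17 %.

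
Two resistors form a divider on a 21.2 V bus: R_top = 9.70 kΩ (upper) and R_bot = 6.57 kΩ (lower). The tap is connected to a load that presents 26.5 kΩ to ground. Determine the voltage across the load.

The load sits in parallel with R_bot: R_bot‖R_L = (6.57 × 26.5) / (6.57 + 26.5) = 5.265 kΩ.
V_out = 21.2 × 5.265 / (9.70 + 5.265) = 21.2 × 5.265/14.96 = 7.46 V.
(Unloaded it would have been 8.56 V.)

V_out ≈ 7.46 V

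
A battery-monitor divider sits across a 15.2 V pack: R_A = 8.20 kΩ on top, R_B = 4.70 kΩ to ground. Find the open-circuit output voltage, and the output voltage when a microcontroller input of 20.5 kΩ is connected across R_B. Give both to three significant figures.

Unloaded: 5.54 V; loaded: 4.83 V

Open-circuit: V = 15.2 × 4.70/(8.20 + 4.70) = 5.54 V.
With the load, R_B becomes R_B‖R_L = 3.823 kΩ, so V = 15.2 × 3.823/12.02 = 4.83 V.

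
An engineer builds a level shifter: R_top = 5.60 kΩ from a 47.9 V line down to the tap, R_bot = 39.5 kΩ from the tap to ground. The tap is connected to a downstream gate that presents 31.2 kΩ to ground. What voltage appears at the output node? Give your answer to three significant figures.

The load sits in parallel with R_bot: R_bot‖R_L = (39.5 × 31.2) / (39.5 + 31.2) = 17.43 kΩ.
V_out = 47.9 × 17.43 / (5.60 + 17.43) = 47.9 × 17.43/23.03 = 36.3 V.

V_out ≈ 36.3 V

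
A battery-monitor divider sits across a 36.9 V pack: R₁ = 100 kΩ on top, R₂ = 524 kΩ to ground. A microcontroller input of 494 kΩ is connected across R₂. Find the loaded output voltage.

V_out ≈ 26.5 V

The load sits in parallel with R₂: R₂‖R_L = (524 × 494) / (524 + 494) = 254.3 kΩ.
V_out = 36.9 × 254.3 / (100 + 254.3) = 36.9 × 254.3/354.3 = 26.5 V.
(Unloaded it would have been 31.0 V.)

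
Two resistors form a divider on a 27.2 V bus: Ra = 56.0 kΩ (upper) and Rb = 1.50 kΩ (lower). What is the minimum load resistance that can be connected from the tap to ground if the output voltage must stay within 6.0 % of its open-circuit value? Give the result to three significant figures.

R_L(min) ≈ 22.9 kΩ

Output resistance R_th = Ra‖Rb = (56.0 × 1.50)/57.50 = 1.461 kΩ.
The fractional drop is R_th/(R_th + R_L); requiring this ≤ 0.0600 gives R_L ≥ R_th(1/0.0600 − 1) = 1.461 × 15.67 = 22.9 kΩ.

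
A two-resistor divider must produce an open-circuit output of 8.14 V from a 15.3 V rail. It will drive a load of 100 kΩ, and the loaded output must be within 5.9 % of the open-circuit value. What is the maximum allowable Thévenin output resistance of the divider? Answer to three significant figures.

R_th ≤ 6.27 kΩ

Loading drop = R_th/(R_th + R_L) ≤ 0.0590, so R_th ≤ R_L · ε/(1−ε) = 100 kΩ × 0.0590/0.9410 = 6.27 kΩ.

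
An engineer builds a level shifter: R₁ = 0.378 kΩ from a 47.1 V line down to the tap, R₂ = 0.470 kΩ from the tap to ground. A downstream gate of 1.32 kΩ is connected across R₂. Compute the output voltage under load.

V_out ≈ 22.5 V

The load sits in parallel with R₂: R₂‖R_L = (470 × 1320) / (470 + 1320) = 346.6 Ω.
V_out = 47.1 × 346.6 / (378 + 346.6) = 47.1 × 346.6/724.6 = 22.5 V.
(Unloaded it would have been 26.1 V.)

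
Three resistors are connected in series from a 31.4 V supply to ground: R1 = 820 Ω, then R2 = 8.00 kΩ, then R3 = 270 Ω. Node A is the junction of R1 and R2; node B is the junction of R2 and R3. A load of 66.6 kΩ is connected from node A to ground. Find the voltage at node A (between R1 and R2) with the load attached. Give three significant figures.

V ≈ 28.3 V

Below node A the series string R2+R3 = 8270 Ω sits in parallel with the 66600 Ω load: 7357 Ω.
V_A = 31.4 × 7357/(820 + 7357) = 28.3 V.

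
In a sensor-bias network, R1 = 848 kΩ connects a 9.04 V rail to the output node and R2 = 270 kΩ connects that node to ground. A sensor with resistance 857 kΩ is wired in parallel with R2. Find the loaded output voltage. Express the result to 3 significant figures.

The load sits in parallel with R2: R2‖R_L = (270 × 857) / (270 + 857) = 205.3 kΩ.
V_out = 9.04 × 205.3 / (848 + 205.3) = 9.04 × 205.3/1053 = 1.76 V.

V_out ≈ 1.76 V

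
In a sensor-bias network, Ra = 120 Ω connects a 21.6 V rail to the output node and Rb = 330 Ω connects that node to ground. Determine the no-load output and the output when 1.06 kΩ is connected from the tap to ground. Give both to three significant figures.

Unloaded: 15.8 V; loaded: 14.6 V

Open-circuit: V = 21.6 × 330/(120 + 330) = 15.8 V.
With the load, Rb becomes Rb‖R_L = 251.7 Ω, so V = 21.6 × 251.7/371.7 = 14.6 V.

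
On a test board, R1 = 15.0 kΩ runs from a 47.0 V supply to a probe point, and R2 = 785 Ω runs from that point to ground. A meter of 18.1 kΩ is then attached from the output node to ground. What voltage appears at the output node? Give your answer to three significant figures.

V_out ≈ 2.24 V

The load sits in parallel with R2: R2‖R_L = (785 × 18100) / (785 + 18100) = 752.4 Ω.
V_out = 47.0 × 752.4 / (15000 + 752.4) = 47.0 × 752.4/15750 = 2.24 V.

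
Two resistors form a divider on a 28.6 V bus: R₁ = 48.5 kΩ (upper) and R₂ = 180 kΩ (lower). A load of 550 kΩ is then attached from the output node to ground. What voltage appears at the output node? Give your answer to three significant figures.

The load sits in parallel with R₂: R₂‖R_L = (180 × 550) / (180 + 550) = 135.6 kΩ.
V_out = 28.6 × 135.6 / (48.5 + 135.6) = 28.6 × 135.6/184.1 = 21.1 V.

V_out ≈ 21.1 V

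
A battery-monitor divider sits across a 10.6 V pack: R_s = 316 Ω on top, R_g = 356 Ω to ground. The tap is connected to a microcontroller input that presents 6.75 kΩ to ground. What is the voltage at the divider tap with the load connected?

V_out ≈ 5.48 V

The load sits in parallel with R_g: R_g‖R_L = (356 × 6750) / (356 + 6750) = 338.2 Ω.
V_out = 10.6 × 338.2 / (316 + 338.2) = 10.6 × 338.2/654.2 = 5.48 V.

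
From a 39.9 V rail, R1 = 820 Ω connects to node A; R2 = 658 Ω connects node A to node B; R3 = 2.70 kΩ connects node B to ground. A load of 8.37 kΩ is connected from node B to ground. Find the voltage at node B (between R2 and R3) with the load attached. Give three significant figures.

At node B, R3 is in parallel with the load: R3‖R_L = 2041 Ω.
Below node A the resistance is R2 + (R3‖R_L) = 2699 Ω, so V_A = 39.9 × 2699/3519 = 30.60 V.
Then V_B = V_A × (R3‖R_L)/(R2 + R3‖R_L) = 30.60 × 2041/2699 = 23.1 V.

V ≈ 23.1 V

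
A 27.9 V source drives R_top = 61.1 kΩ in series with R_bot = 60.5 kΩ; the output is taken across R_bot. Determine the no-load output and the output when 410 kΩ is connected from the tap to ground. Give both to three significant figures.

Unloaded: 13.9 V; loaded: 12.9 V

Open-circuit: V = 27.9 × 60.5/(61.1 + 60.5) = 13.9 V.
With the load, R_bot becomes R_bot‖R_L = 52.72 kΩ, so V = 27.9 × 52.72/113.8 = 12.9 V.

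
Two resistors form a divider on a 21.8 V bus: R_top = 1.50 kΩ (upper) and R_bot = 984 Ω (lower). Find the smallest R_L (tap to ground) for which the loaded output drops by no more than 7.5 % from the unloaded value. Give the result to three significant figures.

R_L(min) ≈ 7.33 kΩ

Output resistance R_th = R_top‖R_bot = (1500 × 984)/2484 = 594.2 Ω.
The fractional drop is R_th/(R_th + R_L); requiring this ≤ 0.0750 gives R_L ≥ R_th(1/0.0750 − 1) = 594.2 × 12.33 = 7.33 kΩ.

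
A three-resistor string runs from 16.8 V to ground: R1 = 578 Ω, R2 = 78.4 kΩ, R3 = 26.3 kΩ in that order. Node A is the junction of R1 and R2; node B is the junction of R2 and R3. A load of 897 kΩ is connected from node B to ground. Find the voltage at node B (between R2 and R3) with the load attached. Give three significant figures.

At node B, R3 is in parallel with the load: R3‖R_L = 25550 Ω.
Below node A the resistance is R2 + (R3‖R_L) = 104000 Ω, so V_A = 16.8 × 104000/104500 = 16.71 V.
Then V_B = V_A × (R3‖R_L)/(R2 + R3‖R_L) = 16.71 × 25550/104000 = 4.11 V.

V ≈ 4.11 V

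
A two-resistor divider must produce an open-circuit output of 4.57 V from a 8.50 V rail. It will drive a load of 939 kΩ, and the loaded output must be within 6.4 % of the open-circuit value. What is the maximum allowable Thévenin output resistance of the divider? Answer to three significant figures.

Loading drop = R_th/(R_th + R_L) ≤ 0.0640, so R_th ≤ R_L · ε/(1−ε) = 939 kΩ × 0.0640/0.9360 = 64.2 kΩ.

R_th ≤ 64.2 kΩ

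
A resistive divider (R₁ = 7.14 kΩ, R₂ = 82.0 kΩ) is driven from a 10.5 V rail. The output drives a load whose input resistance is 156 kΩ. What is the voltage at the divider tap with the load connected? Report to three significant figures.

The load sits in parallel with R₂: R₂‖R_L = (82.0 × 156) / (82.0 + 156) = 53.75 kΩ.
V_out = 10.5 × 53.75 / (7.14 + 53.75) = 10.5 × 53.75/60.89 = 9.27 V.

V_out ≈ 9.27 V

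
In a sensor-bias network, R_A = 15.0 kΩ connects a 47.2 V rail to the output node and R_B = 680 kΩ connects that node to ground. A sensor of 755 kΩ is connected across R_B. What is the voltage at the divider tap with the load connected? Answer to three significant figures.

V_out ≈ 45.3 V

The load sits in parallel with R_B: R_B‖R_L = (680 × 755) / (680 + 755) = 357.8 kΩ.
V_out = 47.2 × 357.8 / (15.0 + 357.8) = 47.2 × 357.8/372.8 = 45.3 V.
(Unloaded it would have been 46.2 V.)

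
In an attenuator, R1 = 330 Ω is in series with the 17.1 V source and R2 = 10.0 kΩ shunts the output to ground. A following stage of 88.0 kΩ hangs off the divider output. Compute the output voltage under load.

The load sits in parallel with R2: R2‖R_L = (10000 × 88000) / (10000 + 88000) = 8980 Ω.
V_out = 17.1 × 8980 / (330 + 8980) = 17.1 × 8980/9310 = 16.5 V.

V_out ≈ 16.5 V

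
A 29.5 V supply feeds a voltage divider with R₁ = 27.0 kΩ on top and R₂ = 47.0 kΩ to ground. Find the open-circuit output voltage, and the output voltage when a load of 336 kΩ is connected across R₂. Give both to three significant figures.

Open-circuit: V = 29.5 × 47.0/(27.0 + 47.0) = 18.7 V.
With the load, R₂ becomes R₂‖R_L = 41.23 kΩ, so V = 29.5 × 41.23/68.23 = 17.8 V.

Unloaded: 18.7 V; loaded: 17.8 V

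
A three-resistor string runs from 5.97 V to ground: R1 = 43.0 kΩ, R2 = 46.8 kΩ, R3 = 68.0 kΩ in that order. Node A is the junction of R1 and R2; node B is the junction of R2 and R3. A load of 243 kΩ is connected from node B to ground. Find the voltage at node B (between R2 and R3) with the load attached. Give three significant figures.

V ≈ 2.22 V

At node B, R3 is in parallel with the load: R3‖R_L = 53.13 kΩ.
Below node A the resistance is R2 + (R3‖R_L) = 99.93 kΩ, so V_A = 5.97 × 99.93/142.9 = 4.174 V.
Then V_B = V_A × (R3‖R_L)/(R2 + R3‖R_L) = 4.174 × 53.13/99.93 = 2.22 V.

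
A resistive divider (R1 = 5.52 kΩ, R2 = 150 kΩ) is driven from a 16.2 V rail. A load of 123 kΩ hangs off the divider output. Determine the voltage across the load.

V_out ≈ 15.0 V

The load sits in parallel with R2: R2‖R_L = (150 × 123) / (150 + 123) = 67.58 kΩ.
V_out = 16.2 × 67.58 / (5.52 + 67.58) = 16.2 × 67.58/73.10 = 15.0 V.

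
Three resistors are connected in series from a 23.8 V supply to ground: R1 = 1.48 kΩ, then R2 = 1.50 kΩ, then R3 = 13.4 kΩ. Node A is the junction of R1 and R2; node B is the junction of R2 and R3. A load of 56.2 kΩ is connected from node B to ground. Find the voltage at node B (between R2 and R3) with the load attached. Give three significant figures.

At node B, R3 is in parallel with the load: R3‖R_L = 10.82 kΩ.
Below node A the resistance is R2 + (R3‖R_L) = 12.32 kΩ, so V_A = 23.8 × 12.32/13.80 = 21.25 V.
Then V_B = V_A × (R3‖R_L)/(R2 + R3‖R_L) = 21.25 × 10.82/12.32 = 18.7 V.

V ≈ 18.7 V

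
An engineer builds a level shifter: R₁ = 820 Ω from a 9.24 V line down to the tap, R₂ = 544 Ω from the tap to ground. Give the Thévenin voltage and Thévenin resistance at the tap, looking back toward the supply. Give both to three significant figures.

V_th is the open-circuit tap voltage: 9.24 × 544/(820 + 544) = 3.69 V.
With the supply zeroed, R₁ and R₂ appear in parallel from the tap: R_th = R₁‖R₂ = (820 × 544)/1364 = 327 Ω.

V_th = 3.69 V, R_th = 327 Ω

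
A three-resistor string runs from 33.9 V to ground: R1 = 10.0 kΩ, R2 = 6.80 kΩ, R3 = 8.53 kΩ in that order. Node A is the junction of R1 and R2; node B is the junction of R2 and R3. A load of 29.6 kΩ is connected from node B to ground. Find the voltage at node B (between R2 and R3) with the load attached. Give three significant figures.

V ≈ 9.58 V

At node B, R3 is in parallel with the load: R3‖R_L = 6.622 kΩ.
Below node A the resistance is R2 + (R3‖R_L) = 13.42 kΩ, so V_A = 33.9 × 13.42/23.42 = 19.43 V.
Then V_B = V_A × (R3‖R_L)/(R2 + R3‖R_L) = 19.43 × 6.622/13.42 = 9.58 V.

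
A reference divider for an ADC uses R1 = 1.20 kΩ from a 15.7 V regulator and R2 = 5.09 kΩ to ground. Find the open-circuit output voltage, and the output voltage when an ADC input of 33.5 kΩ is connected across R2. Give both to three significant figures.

Unloaded: 12.7 V; loaded: 12.3 V

Open-circuit: V = 15.7 × 5.09/(1.20 + 5.09) = 12.7 V.
With the load, R2 becomes R2‖R_L = 4.419 kΩ, so V = 15.7 × 4.419/5.619 = 12.3 V.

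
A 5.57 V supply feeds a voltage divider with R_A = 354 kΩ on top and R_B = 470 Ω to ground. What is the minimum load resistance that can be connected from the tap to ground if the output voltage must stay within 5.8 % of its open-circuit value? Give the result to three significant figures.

R_L(min) ≈ 7.62 kΩ

Output resistance R_th = R_A‖R_B = (354000 × 470)/354500 = 469.4 Ω.
The fractional drop is R_th/(R_th + R_L); requiring this ≤ 0.0580 gives R_L ≥ R_th(1/0.0580 − 1) = 469.4 × 16.24 = 7.62 kΩ.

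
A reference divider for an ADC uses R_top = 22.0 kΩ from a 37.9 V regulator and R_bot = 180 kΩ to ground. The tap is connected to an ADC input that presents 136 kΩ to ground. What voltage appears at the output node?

V_out ≈ 29.5 V

The load sits in parallel with R_bot: R_bot‖R_L = (180 × 136) / (180 + 136) = 77.47 kΩ.
V_out = 37.9 × 77.47 / (22.0 + 77.47) = 37.9 × 77.47/99.47 = 29.5 V.
(Unloaded it would have been 33.8 V.)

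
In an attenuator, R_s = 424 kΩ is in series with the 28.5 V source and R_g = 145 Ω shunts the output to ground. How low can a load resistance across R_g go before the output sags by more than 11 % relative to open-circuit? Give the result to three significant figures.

R_L(min) ≈ 1.17 kΩ

Output resistance R_th = R_s‖R_g = (424000 × 145)/424100 = 145.0 Ω.
The fractional drop is R_th/(R_th + R_L); requiring this ≤ 0.110 gives R_L ≥ R_th(1/0.110 − 1) = 145.0 × 8.091 = 1.17 kΩ.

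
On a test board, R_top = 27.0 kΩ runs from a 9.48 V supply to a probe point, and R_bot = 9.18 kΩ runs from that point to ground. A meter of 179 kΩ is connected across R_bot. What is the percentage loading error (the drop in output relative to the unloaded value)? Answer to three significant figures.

3.69 %

The divider's output (Thévenin) resistance is R_top‖R_bot = 6.851 kΩ.
Fractional drop under load = R_th/(R_th + R_L) = 6.851 / (6.851 + 179) = 0.03686.
So the output falls by 3.69 %.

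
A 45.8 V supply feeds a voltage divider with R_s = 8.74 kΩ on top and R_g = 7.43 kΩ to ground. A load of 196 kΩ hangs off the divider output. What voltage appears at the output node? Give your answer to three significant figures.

The load sits in parallel with R_g: R_g‖R_L = (7.43 × 196) / (7.43 + 196) = 7.159 kΩ.
V_out = 45.8 × 7.159 / (8.74 + 7.159) = 45.8 × 7.159/15.90 = 20.6 V.

V_out ≈ 20.6 V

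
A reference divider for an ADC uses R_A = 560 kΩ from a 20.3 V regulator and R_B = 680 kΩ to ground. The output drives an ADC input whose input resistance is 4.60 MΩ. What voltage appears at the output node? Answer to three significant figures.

The load sits in parallel with R_B: R_B‖R_L = (680 × 4600) / (680 + 4600) = 592.4 kΩ.
V_out = 20.3 × 592.4 / (560 + 592.4) = 20.3 × 592.4/1152 = 10.4 V.

V_out ≈ 10.4 V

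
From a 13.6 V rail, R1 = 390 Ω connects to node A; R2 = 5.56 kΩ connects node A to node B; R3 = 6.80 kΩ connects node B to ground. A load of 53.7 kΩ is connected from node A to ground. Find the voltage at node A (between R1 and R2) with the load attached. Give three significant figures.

V ≈ 13.1 V

Below node A the series string R2+R3 = 12360 Ω sits in parallel with the 53700 Ω load: 10050 Ω.
V_A = 13.6 × 10050/(390 + 10050) = 13.1 V.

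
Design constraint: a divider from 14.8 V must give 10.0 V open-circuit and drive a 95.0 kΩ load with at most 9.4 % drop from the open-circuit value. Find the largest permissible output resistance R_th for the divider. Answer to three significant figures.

R_th ≤ 9.86 kΩ

Loading drop = R_th/(R_th + R_L) ≤ 0.0940, so R_th ≤ R_L · ε/(1−ε) = 95.0 kΩ × 0.0940/0.9060 = 9.86 kΩ.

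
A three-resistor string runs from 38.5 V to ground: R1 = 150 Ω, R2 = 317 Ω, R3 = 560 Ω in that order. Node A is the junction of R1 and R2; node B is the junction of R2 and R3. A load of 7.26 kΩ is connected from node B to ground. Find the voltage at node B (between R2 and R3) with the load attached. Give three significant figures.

V ≈ 20.3 V

At node B, R3 is in parallel with the load: R3‖R_L = 519.9 Ω.
Below node A the resistance is R2 + (R3‖R_L) = 836.9 Ω, so V_A = 38.5 × 836.9/986.9 = 32.65 V.
Then V_B = V_A × (R3‖R_L)/(R2 + R3‖R_L) = 32.65 × 519.9/836.9 = 20.3 V.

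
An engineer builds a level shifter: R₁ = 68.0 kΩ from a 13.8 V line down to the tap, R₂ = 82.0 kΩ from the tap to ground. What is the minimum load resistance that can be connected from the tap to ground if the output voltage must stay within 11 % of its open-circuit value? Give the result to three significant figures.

R_L(min) ≈ 301 kΩ

Output resistance R_th = R₁‖R₂ = (68.0 × 82.0)/150.0 = 37.17 kΩ.
The fractional drop is R_th/(R_th + R_L); requiring this ≤ 0.110 gives R_L ≥ R_th(1/0.110 − 1) = 37.17 × 8.091 = 301 kΩ.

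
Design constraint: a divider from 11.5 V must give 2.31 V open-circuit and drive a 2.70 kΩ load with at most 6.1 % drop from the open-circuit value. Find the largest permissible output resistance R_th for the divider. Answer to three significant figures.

R_th ≤ 175 Ω

Loading drop = R_th/(R_th + R_L) ≤ 0.0610, so R_th ≤ R_L · ε/(1−ε) = 2.70 kΩ × 0.0610/0.9390 = 175 Ω.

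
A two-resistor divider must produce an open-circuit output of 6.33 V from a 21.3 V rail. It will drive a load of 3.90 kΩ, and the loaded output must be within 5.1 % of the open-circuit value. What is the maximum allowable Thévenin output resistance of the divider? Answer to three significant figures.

Loading drop = R_th/(R_th + R_L) ≤ 0.0510, so R_th ≤ R_L · ε/(1−ε) = 3.90 kΩ × 0.0510/0.9490 = 210 Ω.
(Any R1, R2 with R2/(R1+R2) = 0.297 and R1‖R2 ≤ 210 Ω will meet the spec.)

R_th ≤ 210 Ω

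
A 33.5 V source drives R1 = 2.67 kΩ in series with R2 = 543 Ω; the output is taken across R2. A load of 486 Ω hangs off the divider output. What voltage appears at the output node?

V_out ≈ 2.94 V

The load sits in parallel with R2: R2‖R_L = (543 × 486) / (543 + 486) = 256.5 Ω.
V_out = 33.5 × 256.5 / (2670 + 256.5) = 33.5 × 256.5/2926 = 2.94 V.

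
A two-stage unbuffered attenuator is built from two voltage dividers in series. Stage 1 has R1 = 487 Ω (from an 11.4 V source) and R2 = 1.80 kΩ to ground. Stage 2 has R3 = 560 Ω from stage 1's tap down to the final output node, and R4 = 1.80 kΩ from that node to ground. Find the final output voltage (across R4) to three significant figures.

V_out ≈ 5.89 V

Stage 2 presents R3+R4 = 2360 Ω as a load on stage 1's tap.
Stage 1's lower leg becomes R2‖(R3+R4) = 1021 Ω, so V_mid = 11.4 × 1021/1508 = 7.719 V.
Stage 2 is itself unloaded: V_out = V_mid × R4/(R3+R4) = 7.719 × 1800/2360 = 5.89 V.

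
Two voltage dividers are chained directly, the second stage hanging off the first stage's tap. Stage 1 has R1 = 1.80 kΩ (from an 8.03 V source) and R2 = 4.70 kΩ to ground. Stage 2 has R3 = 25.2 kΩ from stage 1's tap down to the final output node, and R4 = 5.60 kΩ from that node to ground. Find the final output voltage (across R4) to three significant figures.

Stage 2 presents R3+R4 = 30.80 kΩ as a load on stage 1's tap.
Stage 1's lower leg becomes R2‖(R3+R4) = 4.078 kΩ, so V_mid = 8.03 × 4.078/5.878 = 5.571 V.
Stage 2 is itself unloaded: V_out = V_mid × R4/(R3+R4) = 5.571 × 5.60/30.80 = 1.01 V.

V_out ≈ 1.01 V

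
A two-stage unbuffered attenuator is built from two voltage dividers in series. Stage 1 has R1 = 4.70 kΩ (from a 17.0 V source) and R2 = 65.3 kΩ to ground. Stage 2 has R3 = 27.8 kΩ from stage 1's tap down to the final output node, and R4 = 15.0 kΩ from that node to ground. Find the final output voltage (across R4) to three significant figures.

V_out ≈ 5.04 V

Stage 2 presents R3+R4 = 42.80 kΩ as a load on stage 1's tap.
Stage 1's lower leg becomes R2‖(R3+R4) = 25.85 kΩ, so V_mid = 17.0 × 25.85/30.55 = 14.38 V.
Stage 2 is itself unloaded: V_out = V_mid × R4/(R3+R4) = 14.38 × 15.0/42.80 = 5.04 V.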